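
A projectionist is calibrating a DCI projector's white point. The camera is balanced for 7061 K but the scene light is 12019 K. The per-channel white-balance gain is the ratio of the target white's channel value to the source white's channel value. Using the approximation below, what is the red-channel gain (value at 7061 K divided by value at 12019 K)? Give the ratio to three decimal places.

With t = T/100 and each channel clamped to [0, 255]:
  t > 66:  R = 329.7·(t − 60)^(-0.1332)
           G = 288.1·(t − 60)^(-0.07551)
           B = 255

At 12019 K (t = 120.19):
  R = 329.7·(120.19 − 60)^(-0.1332) = 329.7·60.19^(-0.1332) = 329.7·0.57939 = 191.023.
At 7061 K (t = 70.61):
  R = 329.7·(70.61 − 60)^(-0.1332) = 329.7·10.61^(-0.1332) = 329.7·0.73009 = 240.710.
Gain = 240.710 / 191.023 = 1.2601 → 1.260.

1.260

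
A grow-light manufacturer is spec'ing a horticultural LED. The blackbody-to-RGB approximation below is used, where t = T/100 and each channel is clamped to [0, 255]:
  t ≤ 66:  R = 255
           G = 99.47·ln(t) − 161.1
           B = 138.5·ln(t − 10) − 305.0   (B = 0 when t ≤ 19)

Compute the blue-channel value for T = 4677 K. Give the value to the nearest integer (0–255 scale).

194

t = 4677/100 = 46.77; the t ≤ 66 branch applies.
B = 138.5·ln(46.77 − 10) − 305.0 = 138.5·ln 36.77 − 305.0 = 138.5·3.6047 − 305.0 = 194.248.
Rounded: 194.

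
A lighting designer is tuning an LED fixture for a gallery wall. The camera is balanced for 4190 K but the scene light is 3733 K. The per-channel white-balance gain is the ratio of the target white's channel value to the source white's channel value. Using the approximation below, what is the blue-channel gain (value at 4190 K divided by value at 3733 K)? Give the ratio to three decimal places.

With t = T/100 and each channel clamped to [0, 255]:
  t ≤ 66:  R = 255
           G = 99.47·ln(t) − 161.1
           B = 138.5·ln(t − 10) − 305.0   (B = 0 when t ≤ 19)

At 3733 K (t = 37.33):
  B = 138.5·ln(37.33 − 10) − 305.0 = 138.5·ln 27.33 − 305.0 = 138.5·3.3080 − 305.0 = 153.156.
At 4190 K (t = 41.9):
  B = 138.5·ln(41.9 − 10) − 305.0 = 138.5·ln 31.9 − 305.0 = 138.5·3.4626 − 305.0 = 174.571.
Gain = 174.571 / 153.156 = 1.1398 → 1.140.

1.140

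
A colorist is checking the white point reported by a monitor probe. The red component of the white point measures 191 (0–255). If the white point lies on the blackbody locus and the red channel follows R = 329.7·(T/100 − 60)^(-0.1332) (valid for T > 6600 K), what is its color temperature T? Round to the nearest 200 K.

(t − 60)^(-0.1332) = 191/329.7 = 0.57931.
t − 60 = 0.57931^(1/-0.1332) = 0.57931^(-7.508) = 60.245, so t = 120.245.
T = 100·t = 12025 K → 12000 K to the nearest 200 K.

12000 K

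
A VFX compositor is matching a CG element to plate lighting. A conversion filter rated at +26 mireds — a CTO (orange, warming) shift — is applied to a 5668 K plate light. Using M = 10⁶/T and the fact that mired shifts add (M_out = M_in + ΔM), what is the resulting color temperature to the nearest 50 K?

4950 K

M_in = 10⁶/5668 = 176.43 mireds.
M_out = 176.43 + (+26) = 202.43 mireds.
T_out = 10⁶/202.43 = 4940.0 K → 4950 K.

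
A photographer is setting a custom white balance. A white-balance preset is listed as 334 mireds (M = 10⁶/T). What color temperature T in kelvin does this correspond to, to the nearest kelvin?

2994 K

T = 10⁶ / 334 = 2994.01 K → 2994 K.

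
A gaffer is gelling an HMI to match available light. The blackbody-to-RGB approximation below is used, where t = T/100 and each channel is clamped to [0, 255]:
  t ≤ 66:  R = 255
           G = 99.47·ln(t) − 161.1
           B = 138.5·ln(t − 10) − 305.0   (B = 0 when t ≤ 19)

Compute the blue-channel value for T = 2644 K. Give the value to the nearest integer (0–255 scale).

t = 2644/100 = 26.44; the t ≤ 66 branch applies.
B = 138.5·ln(26.44 − 10) − 305.0 = 138.5·ln 16.44 − 305.0 = 138.5·2.7997 − 305.0 = 82.761.
Rounded: 83.

83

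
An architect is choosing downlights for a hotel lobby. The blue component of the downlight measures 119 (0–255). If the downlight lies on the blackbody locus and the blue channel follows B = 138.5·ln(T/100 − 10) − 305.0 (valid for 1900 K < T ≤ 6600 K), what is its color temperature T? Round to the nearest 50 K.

ln(t − 10) = (119 + 305.0) / 138.5 = 3.0614.
t − 10 = e^3.0614 = 21.357, so t = 31.357.
T = 100·t = 3136 K → 3150 K to the nearest 50 K.

3150 K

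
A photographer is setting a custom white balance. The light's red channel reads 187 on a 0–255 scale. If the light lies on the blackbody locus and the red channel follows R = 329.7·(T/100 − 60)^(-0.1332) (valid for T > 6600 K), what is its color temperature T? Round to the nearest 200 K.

13000 K

(t − 60)^(-0.1332) = 187/329.7 = 0.56718.
t − 60 = 0.56718^(1/-0.1332) = 0.56718^(-7.508) = 70.620, so t = 130.620.
T = 100·t = 13062 K → 13000 K to the nearest 200 K.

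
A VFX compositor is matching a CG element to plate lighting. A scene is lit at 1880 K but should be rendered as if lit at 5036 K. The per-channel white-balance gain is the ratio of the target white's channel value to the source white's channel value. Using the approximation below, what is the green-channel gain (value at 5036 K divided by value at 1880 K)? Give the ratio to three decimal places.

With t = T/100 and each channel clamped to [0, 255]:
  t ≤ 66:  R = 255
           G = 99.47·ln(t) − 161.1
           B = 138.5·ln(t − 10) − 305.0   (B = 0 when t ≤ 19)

1.750

At 1880 K (t = 18.8):
  G = 99.47·ln 18.8 − 161.1 = 99.47·2.9339 − 161.1 = 130.731.
At 5036 K (t = 50.36):
  G = 99.47·ln 50.36 − 161.1 = 99.47·3.9192 − 161.1 = 228.743.
Gain = 228.743 / 130.731 = 1.7497 → 1.750.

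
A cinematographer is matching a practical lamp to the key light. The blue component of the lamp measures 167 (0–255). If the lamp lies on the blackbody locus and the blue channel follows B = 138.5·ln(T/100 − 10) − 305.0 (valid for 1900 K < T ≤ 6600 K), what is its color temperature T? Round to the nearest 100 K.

ln(t − 10) = (167 + 305.0) / 138.5 = 3.4079.
t − 10 = e^3.4079 = 30.203, so t = 40.203.
T = 100·t = 4020 K → 4000 K to the nearest 100 K.

4000 K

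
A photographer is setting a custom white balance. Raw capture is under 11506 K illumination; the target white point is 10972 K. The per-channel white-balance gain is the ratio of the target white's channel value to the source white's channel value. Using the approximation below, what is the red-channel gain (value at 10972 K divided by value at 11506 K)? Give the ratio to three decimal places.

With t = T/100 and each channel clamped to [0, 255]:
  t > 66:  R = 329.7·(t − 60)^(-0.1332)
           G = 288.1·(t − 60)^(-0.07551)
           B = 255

At 11506 K (t = 115.06):
  R = 329.7·(115.06 − 60)^(-0.1332) = 329.7·55.06^(-0.1332) = 329.7·0.58630 = 193.303.
At 10972 K (t = 109.72):
  R = 329.7·(109.72 − 60)^(-0.1332) = 329.7·49.72^(-0.1332) = 329.7·0.59432 = 195.948.
Gain = 195.948 / 193.303 = 1.0137 → 1.014.

1.014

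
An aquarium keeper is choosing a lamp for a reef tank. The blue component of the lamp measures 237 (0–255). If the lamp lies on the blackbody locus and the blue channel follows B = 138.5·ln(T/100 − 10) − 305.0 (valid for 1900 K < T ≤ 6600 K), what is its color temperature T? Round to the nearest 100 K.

6000 K

ln(t − 10) = (237 + 305.0) / 138.5 = 3.9134.
t − 10 = e^3.9134 = 50.067, so t = 60.067.
T = 100·t = 6007 K → 6000 K to the nearest 100 K.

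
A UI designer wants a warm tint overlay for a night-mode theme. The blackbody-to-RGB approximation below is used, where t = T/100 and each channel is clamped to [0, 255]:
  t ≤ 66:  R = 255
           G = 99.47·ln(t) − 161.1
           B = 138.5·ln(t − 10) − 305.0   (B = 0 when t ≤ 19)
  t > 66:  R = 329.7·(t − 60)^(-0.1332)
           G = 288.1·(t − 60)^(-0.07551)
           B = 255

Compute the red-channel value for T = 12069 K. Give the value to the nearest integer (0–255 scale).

191

t = 12069/100 = 120.69; the t > 66 branch applies.
R = 329.7·(120.69 − 60)^(-0.1332) = 329.7·60.69^(-0.1332) = 329.7·0.57875 = 190.813.
Rounded: 191.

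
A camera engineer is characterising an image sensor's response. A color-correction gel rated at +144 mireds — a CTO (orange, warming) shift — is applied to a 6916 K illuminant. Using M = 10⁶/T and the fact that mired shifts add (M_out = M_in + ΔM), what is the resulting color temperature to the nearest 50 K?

M_in = 10⁶/6916 = 144.59 mireds.
M_out = 144.59 + (+144) = 288.59 mireds.
T_out = 10⁶/288.59 = 3465.1 K → 3450 K.

3450 K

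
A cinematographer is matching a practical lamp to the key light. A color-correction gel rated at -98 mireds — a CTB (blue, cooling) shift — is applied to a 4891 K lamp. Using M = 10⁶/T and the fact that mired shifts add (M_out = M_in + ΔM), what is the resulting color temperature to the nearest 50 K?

9400 K

M_in = 10⁶/4891 = 204.46 mireds.
M_out = 204.46 + (-98) = 106.46 mireds.
T_out = 10⁶/106.46 = 9393.4 K → 9400 K.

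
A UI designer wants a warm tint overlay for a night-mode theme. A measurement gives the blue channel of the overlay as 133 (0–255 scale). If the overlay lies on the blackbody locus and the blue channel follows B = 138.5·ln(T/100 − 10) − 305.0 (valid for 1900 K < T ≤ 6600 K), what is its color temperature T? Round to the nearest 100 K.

3400 K

ln(t − 10) = (133 + 305.0) / 138.5 = 3.1625.
t − 10 = e^3.1625 = 23.629, so t = 33.629.
T = 100·t = 3363 K → 3400 K to the nearest 100 K.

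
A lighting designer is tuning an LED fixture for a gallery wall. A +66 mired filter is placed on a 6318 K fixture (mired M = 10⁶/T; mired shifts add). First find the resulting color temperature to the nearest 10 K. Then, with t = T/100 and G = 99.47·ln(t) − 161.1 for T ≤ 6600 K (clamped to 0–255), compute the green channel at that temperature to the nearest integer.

M_in = 10⁶/6318 = 158.28; M_out = 158.28 + (+66) = 224.28.
T_out = 10⁶/224.28 = 4458.8 K → 4460 K; t = 44.6.
G = 99.47·ln 44.6 − 161.1 = 99.47·3.7977 − 161.1 = 216.661.
Rounded: 217.

217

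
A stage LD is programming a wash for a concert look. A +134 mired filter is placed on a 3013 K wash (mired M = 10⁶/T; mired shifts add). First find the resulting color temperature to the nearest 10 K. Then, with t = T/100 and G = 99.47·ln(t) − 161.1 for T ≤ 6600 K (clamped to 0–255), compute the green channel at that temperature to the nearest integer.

144

M_in = 10⁶/3013 = 331.90; M_out = 331.90 + (+134) = 465.90.
T_out = 10⁶/465.90 = 2146.4 K → 2150 K; t = 21.5.
G = 99.47·ln 21.5 − 161.1 = 99.47·3.0681 − 161.1 = 144.079.
Rounded: 144.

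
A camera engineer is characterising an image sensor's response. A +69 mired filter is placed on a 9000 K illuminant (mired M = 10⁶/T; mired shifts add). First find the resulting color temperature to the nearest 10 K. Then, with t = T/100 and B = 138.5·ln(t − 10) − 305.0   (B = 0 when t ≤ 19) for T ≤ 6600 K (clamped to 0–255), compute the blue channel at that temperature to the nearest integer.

M_in = 10⁶/9000 = 111.11; M_out = 111.11 + (+69) = 180.11.
T_out = 10⁶/180.11 = 5552.1 K → 5550 K; t = 55.5.
B = 138.5·ln(55.5 − 10) − 305.0 = 138.5·ln 45.5 − 305.0 = 138.5·3.8177 − 305.0 = 223.753.
Rounded: 224.

224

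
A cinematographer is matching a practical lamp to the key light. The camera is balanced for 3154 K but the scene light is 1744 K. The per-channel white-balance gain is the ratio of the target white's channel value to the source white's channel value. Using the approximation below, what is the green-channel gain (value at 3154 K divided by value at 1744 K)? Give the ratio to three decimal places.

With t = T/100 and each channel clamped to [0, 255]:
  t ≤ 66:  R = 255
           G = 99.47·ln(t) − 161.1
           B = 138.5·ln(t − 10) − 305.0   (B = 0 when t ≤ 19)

1.478

At 1744 K (t = 17.44):
  G = 99.47·ln 17.44 − 161.1 = 99.47·2.8588 − 161.1 = 123.261.
At 3154 K (t = 31.54):
  G = 99.47·ln 31.54 − 161.1 = 99.47·3.4513 − 161.1 = 182.196.
Gain = 182.196 / 123.261 = 1.4781 → 1.478.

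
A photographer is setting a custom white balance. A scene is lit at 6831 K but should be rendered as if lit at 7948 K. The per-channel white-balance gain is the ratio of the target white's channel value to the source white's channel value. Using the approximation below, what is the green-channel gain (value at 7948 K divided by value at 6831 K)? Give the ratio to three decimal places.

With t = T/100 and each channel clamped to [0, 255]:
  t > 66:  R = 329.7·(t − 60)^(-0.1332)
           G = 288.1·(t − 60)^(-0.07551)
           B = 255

0.938

At 6831 K (t = 68.31):
  G = 288.1·(68.31 − 60)^(-0.07551) = 288.1·8.31^(-0.07551) = 288.1·0.85224 = 245.530.
At 7948 K (t = 79.48):
  G = 288.1·(79.48 − 60)^(-0.07551) = 288.1·19.48^(-0.07551) = 288.1·0.79914 = 230.232.
Gain = 230.232 / 245.530 = 0.9377 → 0.938.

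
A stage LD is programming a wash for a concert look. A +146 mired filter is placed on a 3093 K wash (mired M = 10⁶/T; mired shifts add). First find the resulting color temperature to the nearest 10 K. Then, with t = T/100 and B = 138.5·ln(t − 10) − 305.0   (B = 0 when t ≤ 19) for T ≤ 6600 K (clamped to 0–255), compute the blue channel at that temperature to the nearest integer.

31

M_in = 10⁶/3093 = 323.31; M_out = 323.31 + (+146) = 469.31.
T_out = 10⁶/469.31 = 2130.8 K → 2130 K; t = 21.3.
B = 138.5·ln(21.3 − 10) − 305.0 = 138.5·ln 11.3 − 305.0 = 138.5·2.4248 − 305.0 = 30.835.
Rounded: 31.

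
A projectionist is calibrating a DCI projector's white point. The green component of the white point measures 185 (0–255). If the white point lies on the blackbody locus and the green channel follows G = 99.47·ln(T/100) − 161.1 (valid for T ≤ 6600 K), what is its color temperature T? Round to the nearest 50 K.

3250 K

ln t = (185 + 161.1) / 99.47 = 3.4794.
t = e^3.4794 = 32.442.
T = 100·t = 3244 K → 3250 K to the nearest 50 K.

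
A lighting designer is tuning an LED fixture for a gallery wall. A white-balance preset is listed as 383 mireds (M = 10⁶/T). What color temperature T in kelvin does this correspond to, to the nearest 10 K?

T = 10⁶ / 383 = 2610.97 K → 2610 K.

2610 K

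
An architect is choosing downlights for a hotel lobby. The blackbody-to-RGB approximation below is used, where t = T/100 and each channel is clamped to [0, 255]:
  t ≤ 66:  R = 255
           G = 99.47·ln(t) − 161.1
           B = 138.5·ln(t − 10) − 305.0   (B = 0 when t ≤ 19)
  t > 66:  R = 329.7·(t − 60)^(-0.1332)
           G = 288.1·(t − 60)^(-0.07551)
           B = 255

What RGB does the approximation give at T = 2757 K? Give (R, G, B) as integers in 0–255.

t = 2757/100 = 27.57; the t ≤ 66 branch applies.
R = 255 by definition for t ≤ 66.
G = 99.47·ln 27.57 − 161.1 = 99.47·3.3167 − 161.1 = 168.815.
B = 138.5·ln(27.57 − 10) − 305.0 = 138.5·ln 17.57 − 305.0 = 138.5·2.8662 − 305.0 = 91.968.
Rounded: (255, 169, 92).

(255, 169, 92)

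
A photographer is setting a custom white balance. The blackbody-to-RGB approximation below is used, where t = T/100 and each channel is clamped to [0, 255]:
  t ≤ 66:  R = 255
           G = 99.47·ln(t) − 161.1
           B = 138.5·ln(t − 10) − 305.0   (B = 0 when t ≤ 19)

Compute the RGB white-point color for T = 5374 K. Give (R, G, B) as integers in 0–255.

t = 5374/100 = 53.74; the t ≤ 66 branch applies.
R = 255 by definition for t ≤ 66.
G = 99.47·ln 53.74 − 161.1 = 99.47·3.9842 − 161.1 = 235.204.
B = 138.5·ln(53.74 − 10) − 305.0 = 138.5·ln 43.74 − 305.0 = 138.5·3.7783 − 305.0 = 218.289.
Rounded: (255, 235, 218).

(255, 235, 218)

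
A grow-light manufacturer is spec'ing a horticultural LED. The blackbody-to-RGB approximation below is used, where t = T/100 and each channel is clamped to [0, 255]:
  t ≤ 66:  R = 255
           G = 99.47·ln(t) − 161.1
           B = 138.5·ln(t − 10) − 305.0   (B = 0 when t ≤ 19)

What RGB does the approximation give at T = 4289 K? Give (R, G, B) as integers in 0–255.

(255, 213, 179)

t = 4289/100 = 42.89; the t ≤ 66 branch applies.
R = 255 by definition for t ≤ 66.
G = 99.47·ln 42.89 − 161.1 = 99.47·3.7586 − 161.1 = 212.772.
B = 138.5·ln(42.89 − 10) − 305.0 = 138.5·ln 32.89 − 305.0 = 138.5·3.4932 − 305.0 = 178.804.
Rounded: (255, 213, 179).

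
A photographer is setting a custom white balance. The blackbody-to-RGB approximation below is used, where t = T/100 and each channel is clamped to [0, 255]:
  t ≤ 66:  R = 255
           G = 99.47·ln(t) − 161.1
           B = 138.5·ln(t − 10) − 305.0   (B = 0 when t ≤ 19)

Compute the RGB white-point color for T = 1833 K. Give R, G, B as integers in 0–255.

R=255, G=128, B=0

t = 1833/100 = 18.33; the t ≤ 66 branch applies.
R = 255 by definition for t ≤ 66.
G = 99.47·ln 18.33 − 161.1 = 99.47·2.9085 − 161.1 = 128.212.
t = 18.33 ≤ 19, so B = 0.
Rounded: (255, 128, 0).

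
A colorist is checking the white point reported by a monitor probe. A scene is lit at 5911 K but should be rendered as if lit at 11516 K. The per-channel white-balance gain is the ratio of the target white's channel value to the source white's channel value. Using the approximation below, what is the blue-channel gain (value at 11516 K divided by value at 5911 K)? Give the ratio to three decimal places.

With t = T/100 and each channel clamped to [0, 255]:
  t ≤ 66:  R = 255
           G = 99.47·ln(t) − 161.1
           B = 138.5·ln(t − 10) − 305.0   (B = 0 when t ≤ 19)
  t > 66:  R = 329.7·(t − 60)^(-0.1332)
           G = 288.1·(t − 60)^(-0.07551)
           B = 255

At 5911 K (t = 59.11):
  B = 138.5·ln(59.11 − 10) − 305.0 = 138.5·ln 49.11 − 305.0 = 138.5·3.8941 − 305.0 = 234.328.
At 11516 K (t = 115.16):
  B = 255 by definition for t > 66.
Gain = 255.000 / 234.328 = 1.0882 → 1.088.

1.088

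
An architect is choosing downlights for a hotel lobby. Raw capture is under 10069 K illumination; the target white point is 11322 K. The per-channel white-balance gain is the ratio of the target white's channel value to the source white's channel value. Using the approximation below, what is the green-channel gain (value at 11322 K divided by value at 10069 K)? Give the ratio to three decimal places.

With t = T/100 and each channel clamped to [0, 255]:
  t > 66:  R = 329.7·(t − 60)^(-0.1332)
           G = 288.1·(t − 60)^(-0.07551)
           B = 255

At 10069 K (t = 100.69):
  G = 288.1·(100.69 − 60)^(-0.07551) = 288.1·40.69^(-0.07551) = 288.1·0.75591 = 217.776.
At 11322 K (t = 113.22):
  G = 288.1·(113.22 − 60)^(-0.07551) = 288.1·53.22^(-0.07551) = 288.1·0.74074 = 213.406.
Gain = 213.406 / 217.776 = 0.9799 → 0.980.

0.980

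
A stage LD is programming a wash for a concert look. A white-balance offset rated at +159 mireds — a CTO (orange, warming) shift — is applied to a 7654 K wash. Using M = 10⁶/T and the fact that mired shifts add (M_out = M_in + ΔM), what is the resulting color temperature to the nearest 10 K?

3450 K

M_in = 10⁶/7654 = 130.65 mireds.
M_out = 130.65 + (+159) = 289.65 mireds.
T_out = 10⁶/289.65 = 3452.4 K → 3450 K.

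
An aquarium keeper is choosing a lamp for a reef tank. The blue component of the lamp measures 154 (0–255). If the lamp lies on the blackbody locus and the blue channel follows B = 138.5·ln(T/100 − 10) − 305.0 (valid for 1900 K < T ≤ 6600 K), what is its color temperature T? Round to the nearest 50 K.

3750 K

ln(t − 10) = (154 + 305.0) / 138.5 = 3.3141.
t − 10 = e^3.3141 = 27.497, so t = 37.497.
T = 100·t = 3750 K → 3750 K to the nearest 50 K.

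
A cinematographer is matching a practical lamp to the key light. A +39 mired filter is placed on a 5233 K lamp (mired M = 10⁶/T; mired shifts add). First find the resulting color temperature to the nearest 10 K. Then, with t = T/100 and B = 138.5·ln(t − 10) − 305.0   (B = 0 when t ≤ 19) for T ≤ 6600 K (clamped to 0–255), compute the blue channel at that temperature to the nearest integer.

181

M_in = 10⁶/5233 = 191.09; M_out = 191.09 + (+39) = 230.09.
T_out = 10⁶/230.09 = 4346.0 K → 4350 K; t = 43.5.
B = 138.5·ln(43.5 − 10) − 305.0 = 138.5·ln 33.5 − 305.0 = 138.5·3.5115 − 305.0 = 181.349.
Rounded: 181.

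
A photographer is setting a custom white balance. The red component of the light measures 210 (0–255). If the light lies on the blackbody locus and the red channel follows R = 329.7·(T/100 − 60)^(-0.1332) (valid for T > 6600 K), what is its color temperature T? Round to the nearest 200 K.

9000 K

(t − 60)^(-0.1332) = 210/329.7 = 0.63694.
t − 60 = 0.63694^(1/-0.1332) = 0.63694^(-7.508) = 29.561, so t = 89.561.
T = 100·t = 8956 K → 9000 K to the nearest 200 K.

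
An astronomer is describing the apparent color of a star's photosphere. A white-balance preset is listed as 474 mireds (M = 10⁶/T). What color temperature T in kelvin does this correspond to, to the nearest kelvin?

2110 K

T = 10⁶ / 474 = 2109.70 K → 2110 K.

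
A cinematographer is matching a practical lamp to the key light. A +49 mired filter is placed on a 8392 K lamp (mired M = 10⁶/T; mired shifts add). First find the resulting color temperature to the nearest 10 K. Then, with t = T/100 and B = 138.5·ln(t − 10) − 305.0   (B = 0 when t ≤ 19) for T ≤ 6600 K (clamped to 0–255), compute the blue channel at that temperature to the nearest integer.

M_in = 10⁶/8392 = 119.16; M_out = 119.16 + (+49) = 168.16.
T_out = 10⁶/168.16 = 5946.7 K → 5950 K; t = 59.5.
B = 138.5·ln(59.5 − 10) − 305.0 = 138.5·ln 49.5 − 305.0 = 138.5·3.9020 − 305.0 = 235.423.
Rounded: 235.

235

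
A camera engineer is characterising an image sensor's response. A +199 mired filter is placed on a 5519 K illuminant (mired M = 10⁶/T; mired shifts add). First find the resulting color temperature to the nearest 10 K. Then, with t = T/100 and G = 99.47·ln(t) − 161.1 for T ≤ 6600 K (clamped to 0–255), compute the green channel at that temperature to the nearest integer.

M_in = 10⁶/5519 = 181.19; M_out = 181.19 + (+199) = 380.19.
T_out = 10⁶/380.19 = 2630.2 K → 2630 K; t = 26.3.
G = 99.47·ln 26.3 − 161.1 = 99.47·3.2696 − 161.1 = 164.124.
Rounded: 164.

164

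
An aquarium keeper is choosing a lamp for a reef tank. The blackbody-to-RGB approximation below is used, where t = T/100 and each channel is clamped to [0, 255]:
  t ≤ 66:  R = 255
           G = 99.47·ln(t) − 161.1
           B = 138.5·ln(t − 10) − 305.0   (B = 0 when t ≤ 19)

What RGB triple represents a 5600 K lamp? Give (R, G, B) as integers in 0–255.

t = 5600/100 = 56; the t ≤ 66 branch applies.
R = 255 by definition for t ≤ 66.
G = 99.47·ln 56 − 161.1 = 99.47·4.0254 − 161.1 = 239.302.
B = 138.5·ln(56 − 10) − 305.0 = 138.5·ln 46 − 305.0 = 138.5·3.8286 − 305.0 = 225.267.
Rounded: (255, 239, 225).

(255, 239, 225)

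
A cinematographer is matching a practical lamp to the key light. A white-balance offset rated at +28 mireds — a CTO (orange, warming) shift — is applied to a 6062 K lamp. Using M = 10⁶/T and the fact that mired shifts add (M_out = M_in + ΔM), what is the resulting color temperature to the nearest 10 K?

5180 K

M_in = 10⁶/6062 = 164.96 mireds.
M_out = 164.96 + (+28) = 192.96 mireds.
T_out = 10⁶/192.96 = 5182.4 K → 5180 K.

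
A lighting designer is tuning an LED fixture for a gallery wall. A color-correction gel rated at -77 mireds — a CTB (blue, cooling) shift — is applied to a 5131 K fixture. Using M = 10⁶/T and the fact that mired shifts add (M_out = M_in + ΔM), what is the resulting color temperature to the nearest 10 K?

8480 K

M_in = 10⁶/5131 = 194.89 mireds.
M_out = 194.89 + (-77) = 117.89 mireds.
T_out = 10⁶/117.89 = 8482.2 K → 8480 K.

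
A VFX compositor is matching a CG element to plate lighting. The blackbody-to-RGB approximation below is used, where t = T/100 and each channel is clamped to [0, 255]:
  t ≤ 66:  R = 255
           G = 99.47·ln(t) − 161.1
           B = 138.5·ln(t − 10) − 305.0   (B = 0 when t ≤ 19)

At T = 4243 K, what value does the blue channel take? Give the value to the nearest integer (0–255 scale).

t = 4243/100 = 42.43; the t ≤ 66 branch applies.
B = 138.5·ln(42.43 − 10) − 305.0 = 138.5·ln 32.43 − 305.0 = 138.5·3.4791 − 305.0 = 176.853.
Rounded: 177.

177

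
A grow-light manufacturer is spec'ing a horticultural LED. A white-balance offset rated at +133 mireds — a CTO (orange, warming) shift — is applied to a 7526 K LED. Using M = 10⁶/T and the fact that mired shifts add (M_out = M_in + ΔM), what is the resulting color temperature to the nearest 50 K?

M_in = 10⁶/7526 = 132.87 mireds.
M_out = 132.87 + (+133) = 265.87 mireds.
T_out = 10⁶/265.87 = 3761.2 K → 3750 K.

3750 K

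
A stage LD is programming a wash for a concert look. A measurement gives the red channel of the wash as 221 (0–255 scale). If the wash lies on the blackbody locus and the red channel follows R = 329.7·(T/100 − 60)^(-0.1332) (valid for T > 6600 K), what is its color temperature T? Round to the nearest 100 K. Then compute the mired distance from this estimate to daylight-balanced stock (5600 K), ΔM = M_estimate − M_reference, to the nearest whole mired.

-54 mireds

(t − 60)^(-0.1332) = 221/329.7 = 0.67031.
t − 60 = 0.67031^(1/-0.1332) = 0.67031^(-7.508) = 20.149, so t = 80.149.
T = 100·t = 8015 K → 8000 K to the nearest 100 K.
M_estimate = 10⁶/8000 = 125.00; M_reference = 10⁶/5600 = 178.57.
ΔM = 125.00 − 178.57 = -53.57 → -54 mireds.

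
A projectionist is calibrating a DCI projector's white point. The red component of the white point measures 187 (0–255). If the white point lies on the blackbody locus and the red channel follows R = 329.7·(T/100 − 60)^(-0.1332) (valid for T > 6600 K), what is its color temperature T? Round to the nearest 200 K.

(t − 60)^(-0.1332) = 187/329.7 = 0.56718.
t − 60 = 0.56718^(1/-0.1332) = 0.56718^(-7.508) = 70.620, so t = 130.620.
T = 100·t = 13062 K → 13000 K to the nearest 200 K.

13000 K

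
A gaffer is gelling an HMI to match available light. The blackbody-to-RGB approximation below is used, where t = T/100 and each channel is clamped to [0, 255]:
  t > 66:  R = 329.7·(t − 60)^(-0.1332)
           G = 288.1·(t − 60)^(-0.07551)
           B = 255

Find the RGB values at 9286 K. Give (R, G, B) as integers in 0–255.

t = 9286/100 = 92.86; the t > 66 branch applies.
R = 329.7·(92.86 − 60)^(-0.1332) = 329.7·32.86^(-0.1332) = 329.7·0.62803 = 207.061.
G = 288.1·(92.86 − 60)^(-0.07551) = 288.1·32.86^(-0.07551) = 288.1·0.76820 = 221.320.
B = 255 by definition for t > 66.
Rounded: (207, 221, 255).

(207, 221, 255)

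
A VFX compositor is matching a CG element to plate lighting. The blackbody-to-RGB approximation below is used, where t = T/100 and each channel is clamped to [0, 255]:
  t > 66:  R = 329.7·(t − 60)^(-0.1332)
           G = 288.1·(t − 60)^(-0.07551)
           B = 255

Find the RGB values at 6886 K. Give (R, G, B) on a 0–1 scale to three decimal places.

t = 6886/100 = 68.86; the t > 66 branch applies.
R = 329.7·(68.86 − 60)^(-0.1332) = 329.7·8.86^(-0.1332) = 329.7·0.74783 = 246.559.
G = 288.1·(68.86 − 60)^(-0.07551) = 288.1·8.86^(-0.07551) = 288.1·0.84812 = 244.344.
B = 255 by definition for t > 66.
Dividing each by 255: (0.9669, 0.9582, 1.0000) → (0.967, 0.958, 1.000).

(0.967, 0.958, 1.000)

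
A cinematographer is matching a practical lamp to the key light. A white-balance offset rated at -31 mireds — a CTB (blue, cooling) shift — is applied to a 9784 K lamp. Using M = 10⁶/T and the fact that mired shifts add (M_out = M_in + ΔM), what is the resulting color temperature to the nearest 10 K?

M_in = 10⁶/9784 = 102.21 mireds.
M_out = 102.21 + (-31) = 71.21 mireds.
T_out = 10⁶/71.21 = 14043.4 K → 14040 K.

14040 K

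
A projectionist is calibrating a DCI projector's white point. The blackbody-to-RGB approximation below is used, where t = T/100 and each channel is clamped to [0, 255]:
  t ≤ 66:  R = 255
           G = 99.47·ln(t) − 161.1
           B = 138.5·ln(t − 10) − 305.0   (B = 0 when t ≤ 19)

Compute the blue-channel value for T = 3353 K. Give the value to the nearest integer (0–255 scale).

t = 3353/100 = 33.53; the t ≤ 66 branch applies.
B = 138.5·ln(33.53 − 10) − 305.0 = 138.5·ln 23.53 − 305.0 = 138.5·3.1583 − 305.0 = 132.421.
Rounded: 132.

132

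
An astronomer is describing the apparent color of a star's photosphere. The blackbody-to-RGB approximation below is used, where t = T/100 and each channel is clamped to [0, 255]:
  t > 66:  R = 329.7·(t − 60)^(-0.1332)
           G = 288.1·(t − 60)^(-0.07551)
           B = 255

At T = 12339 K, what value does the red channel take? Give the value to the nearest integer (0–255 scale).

t = 12339/100 = 123.39; the t > 66 branch applies.
R = 329.7·(123.39 − 60)^(-0.1332) = 329.7·63.39^(-0.1332) = 329.7·0.57540 = 189.710.
Rounded: 190.

190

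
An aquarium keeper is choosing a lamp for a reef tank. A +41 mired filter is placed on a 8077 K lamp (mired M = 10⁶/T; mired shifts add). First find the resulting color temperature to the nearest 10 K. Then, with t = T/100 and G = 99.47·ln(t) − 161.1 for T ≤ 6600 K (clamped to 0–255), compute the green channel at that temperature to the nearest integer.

M_in = 10⁶/8077 = 123.81; M_out = 123.81 + (+41) = 164.81.
T_out = 10⁶/164.81 = 6067.7 K → 6070 K; t = 60.7.
G = 99.47·ln 60.7 − 161.1 = 99.47·4.1059 − 161.1 = 247.318.
Rounded: 247.

247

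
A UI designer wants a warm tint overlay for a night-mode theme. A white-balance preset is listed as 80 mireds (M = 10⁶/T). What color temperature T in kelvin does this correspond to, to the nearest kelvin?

T = 10⁶ / 80 = 12500.00 K → 12500 K.

12500 K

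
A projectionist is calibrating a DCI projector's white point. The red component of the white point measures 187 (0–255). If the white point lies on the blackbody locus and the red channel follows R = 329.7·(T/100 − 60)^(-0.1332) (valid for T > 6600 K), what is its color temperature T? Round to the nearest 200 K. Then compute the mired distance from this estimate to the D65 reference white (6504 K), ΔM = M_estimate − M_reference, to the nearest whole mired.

-77 mireds

(t − 60)^(-0.1332) = 187/329.7 = 0.56718.
t − 60 = 0.56718^(1/-0.1332) = 0.56718^(-7.508) = 70.620, so t = 130.620.
T = 100·t = 13062 K → 13000 K to the nearest 200 K.
M_estimate = 10⁶/13000 = 76.92; M_reference = 10⁶/6504 = 153.75.
ΔM = 76.92 − 153.75 = -76.83 → -77 mireds.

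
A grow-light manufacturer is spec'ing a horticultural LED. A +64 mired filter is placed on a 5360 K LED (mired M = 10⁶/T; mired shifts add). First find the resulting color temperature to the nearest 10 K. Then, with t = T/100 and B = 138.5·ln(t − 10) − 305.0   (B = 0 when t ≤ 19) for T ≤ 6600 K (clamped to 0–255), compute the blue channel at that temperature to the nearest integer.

166

M_in = 10⁶/5360 = 186.57; M_out = 186.57 + (+64) = 250.57.
T_out = 10⁶/250.57 = 3990.9 K → 3990 K; t = 39.9.
B = 138.5·ln(39.9 − 10) − 305.0 = 138.5·ln 29.9 − 305.0 = 138.5·3.3979 − 305.0 = 165.603.
Rounded: 166.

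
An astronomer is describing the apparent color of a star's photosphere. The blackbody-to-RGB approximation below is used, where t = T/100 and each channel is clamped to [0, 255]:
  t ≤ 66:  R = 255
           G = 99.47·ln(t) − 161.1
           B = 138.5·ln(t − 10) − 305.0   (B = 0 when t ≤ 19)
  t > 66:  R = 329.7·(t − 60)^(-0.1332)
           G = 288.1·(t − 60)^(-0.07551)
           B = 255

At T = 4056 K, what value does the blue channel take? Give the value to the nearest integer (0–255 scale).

169

t = 4056/100 = 40.56; the t ≤ 66 branch applies.
B = 138.5·ln(40.56 − 10) − 305.0 = 138.5·ln 30.56 − 305.0 = 138.5·3.4197 − 305.0 = 168.627.
Rounded: 169.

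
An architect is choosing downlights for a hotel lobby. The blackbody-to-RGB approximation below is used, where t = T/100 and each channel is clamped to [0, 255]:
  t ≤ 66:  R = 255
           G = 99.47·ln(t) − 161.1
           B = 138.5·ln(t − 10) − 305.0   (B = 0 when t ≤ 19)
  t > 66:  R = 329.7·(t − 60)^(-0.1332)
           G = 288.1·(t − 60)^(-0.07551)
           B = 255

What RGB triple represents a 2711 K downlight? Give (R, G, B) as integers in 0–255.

(255, 167, 88)

t = 2711/100 = 27.11; the t ≤ 66 branch applies.
R = 255 by definition for t ≤ 66.
G = 99.47·ln 27.11 − 161.1 = 99.47·3.2999 − 161.1 = 167.141.
B = 138.5·ln(27.11 − 10) − 305.0 = 138.5·ln 17.11 − 305.0 = 138.5·2.8397 − 305.0 = 88.293.
Rounded: (255, 167, 88).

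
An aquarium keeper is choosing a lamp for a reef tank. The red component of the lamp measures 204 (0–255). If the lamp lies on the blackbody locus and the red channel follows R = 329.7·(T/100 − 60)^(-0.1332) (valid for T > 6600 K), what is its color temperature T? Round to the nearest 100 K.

(t − 60)^(-0.1332) = 204/329.7 = 0.61874.
t − 60 = 0.61874^(1/-0.1332) = 0.61874^(-7.508) = 36.748, so t = 96.748.
T = 100·t = 9675 K → 9700 K to the nearest 100 K.

9700 K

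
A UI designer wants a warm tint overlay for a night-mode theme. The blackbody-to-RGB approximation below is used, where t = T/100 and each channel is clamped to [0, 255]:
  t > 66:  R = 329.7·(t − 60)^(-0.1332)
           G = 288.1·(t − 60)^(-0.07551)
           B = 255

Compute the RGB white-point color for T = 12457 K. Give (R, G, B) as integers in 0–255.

(189, 210, 255)

t = 12457/100 = 124.57; the t > 66 branch applies.
R = 329.7·(124.57 − 60)^(-0.1332) = 329.7·64.57^(-0.1332) = 329.7·0.57399 = 189.244.
G = 288.1·(124.57 − 60)^(-0.07551) = 288.1·64.57^(-0.07551) = 288.1·0.73000 = 210.314.
B = 255 by definition for t > 66.
Rounded: (189, 210, 255).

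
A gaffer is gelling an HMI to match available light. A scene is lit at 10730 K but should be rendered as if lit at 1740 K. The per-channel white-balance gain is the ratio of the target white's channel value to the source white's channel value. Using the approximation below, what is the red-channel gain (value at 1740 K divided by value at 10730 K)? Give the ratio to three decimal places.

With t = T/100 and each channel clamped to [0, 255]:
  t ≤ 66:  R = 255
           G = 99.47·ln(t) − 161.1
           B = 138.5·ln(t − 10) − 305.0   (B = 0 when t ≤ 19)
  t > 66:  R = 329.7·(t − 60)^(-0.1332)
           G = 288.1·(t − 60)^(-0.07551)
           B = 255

At 10730 K (t = 107.3):
  R = 329.7·(107.3 − 60)^(-0.1332) = 329.7·47.3^(-0.1332) = 329.7·0.59829 = 197.255.
At 1740 K (t = 17.4):
  R = 255 by definition for t ≤ 66.
Gain = 255.000 / 197.255 = 1.2927 → 1.293.

1.293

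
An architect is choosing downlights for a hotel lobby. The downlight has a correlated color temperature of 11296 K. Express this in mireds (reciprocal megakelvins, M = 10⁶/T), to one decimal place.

M = 10⁶ / 11296 = 88.527 → 88.5 mireds.

88.5 mireds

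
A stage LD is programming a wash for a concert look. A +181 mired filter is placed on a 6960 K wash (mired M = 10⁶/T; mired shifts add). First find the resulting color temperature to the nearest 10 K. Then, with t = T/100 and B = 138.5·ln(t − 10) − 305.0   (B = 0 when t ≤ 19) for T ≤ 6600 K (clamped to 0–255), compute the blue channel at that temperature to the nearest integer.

M_in = 10⁶/6960 = 143.68; M_out = 143.68 + (+181) = 324.68.
T_out = 10⁶/324.68 = 3080.0 K → 3080 K; t = 30.8.
B = 138.5·ln(30.8 − 10) − 305.0 = 138.5·ln 20.8 − 305.0 = 138.5·3.0350 − 305.0 = 115.341.
Rounded: 115.

115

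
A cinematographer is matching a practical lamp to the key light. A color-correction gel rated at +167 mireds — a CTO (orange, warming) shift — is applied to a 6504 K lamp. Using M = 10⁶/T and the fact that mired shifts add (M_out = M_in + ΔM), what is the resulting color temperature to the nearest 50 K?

3100 K

M_in = 10⁶/6504 = 153.75 mireds.
M_out = 153.75 + (+167) = 320.75 mireds.
T_out = 10⁶/320.75 = 3117.7 K → 3100 K.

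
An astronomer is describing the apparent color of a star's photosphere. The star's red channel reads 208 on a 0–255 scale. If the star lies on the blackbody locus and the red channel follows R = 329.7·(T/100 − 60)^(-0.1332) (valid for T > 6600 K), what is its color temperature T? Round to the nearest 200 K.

9200 K

(t − 60)^(-0.1332) = 208/329.7 = 0.63088.
t − 60 = 0.63088^(1/-0.1332) = 0.63088^(-7.508) = 31.763, so t = 91.763.
T = 100·t = 9176 K → 9200 K to the nearest 200 K.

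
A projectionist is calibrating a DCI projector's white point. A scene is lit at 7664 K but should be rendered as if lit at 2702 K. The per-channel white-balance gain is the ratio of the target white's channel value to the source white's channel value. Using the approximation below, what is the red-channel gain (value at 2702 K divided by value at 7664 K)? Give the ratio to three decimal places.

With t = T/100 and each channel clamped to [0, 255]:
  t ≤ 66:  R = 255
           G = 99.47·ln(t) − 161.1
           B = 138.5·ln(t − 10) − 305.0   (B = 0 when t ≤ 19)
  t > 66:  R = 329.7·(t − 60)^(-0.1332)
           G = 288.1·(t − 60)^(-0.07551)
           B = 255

1.125

At 7664 K (t = 76.64):
  R = 329.7·(76.64 − 60)^(-0.1332) = 329.7·16.64^(-0.1332) = 329.7·0.68761 = 226.705.
At 2702 K (t = 27.02):
  R = 255 by definition for t ≤ 66.
Gain = 255.000 / 226.705 = 1.1248 → 1.125.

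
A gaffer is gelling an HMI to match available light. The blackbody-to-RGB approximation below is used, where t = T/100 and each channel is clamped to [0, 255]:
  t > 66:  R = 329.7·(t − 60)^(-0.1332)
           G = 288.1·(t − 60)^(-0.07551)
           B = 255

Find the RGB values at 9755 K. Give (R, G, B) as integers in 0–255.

(203, 219, 255)

t = 9755/100 = 97.55; the t > 66 branch applies.
R = 329.7·(97.55 − 60)^(-0.1332) = 329.7·37.55^(-0.1332) = 329.7·0.61697 = 203.414.
G = 288.1·(97.55 − 60)^(-0.07551) = 288.1·37.55^(-0.07551) = 288.1·0.76050 = 219.101.
B = 255 by definition for t > 66.
Rounded: (203, 219, 255).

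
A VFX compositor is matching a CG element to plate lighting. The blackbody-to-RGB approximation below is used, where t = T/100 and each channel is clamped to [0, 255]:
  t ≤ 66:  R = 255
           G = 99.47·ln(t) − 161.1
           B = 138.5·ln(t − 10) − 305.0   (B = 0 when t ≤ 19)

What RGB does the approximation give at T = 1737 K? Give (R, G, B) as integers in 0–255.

(255, 123, 0)

t = 1737/100 = 17.37; the t ≤ 66 branch applies.
R = 255 by definition for t ≤ 66.
G = 99.47·ln 17.37 − 161.1 = 99.47·2.8547 − 161.1 = 122.861.
t = 17.37 ≤ 19, so B = 0.
Rounded: (255, 123, 0).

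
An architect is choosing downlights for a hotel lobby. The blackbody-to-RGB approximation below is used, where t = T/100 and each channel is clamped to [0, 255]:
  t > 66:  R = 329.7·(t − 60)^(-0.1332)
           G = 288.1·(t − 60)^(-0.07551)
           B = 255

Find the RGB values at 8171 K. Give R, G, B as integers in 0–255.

t = 8171/100 = 81.71; the t > 66 branch applies.
R = 329.7·(81.71 − 60)^(-0.1332) = 329.7·21.71^(-0.1332) = 329.7·0.66368 = 218.814.
G = 288.1·(81.71 − 60)^(-0.07551) = 288.1·21.71^(-0.07551) = 288.1·0.79263 = 228.356.
B = 255 by definition for t > 66.
Rounded: (219, 228, 255).

R=219, G=228, B=255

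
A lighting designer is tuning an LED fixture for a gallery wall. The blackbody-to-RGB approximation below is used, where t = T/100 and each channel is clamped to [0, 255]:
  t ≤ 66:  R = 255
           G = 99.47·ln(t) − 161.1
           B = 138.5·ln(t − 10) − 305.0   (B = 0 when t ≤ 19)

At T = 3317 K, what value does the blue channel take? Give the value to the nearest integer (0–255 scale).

t = 3317/100 = 33.17; the t ≤ 66 branch applies.
B = 138.5·ln(33.17 − 10) − 305.0 = 138.5·ln 23.17 − 305.0 = 138.5·3.1429 − 305.0 = 130.286.
Rounded: 130.

130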